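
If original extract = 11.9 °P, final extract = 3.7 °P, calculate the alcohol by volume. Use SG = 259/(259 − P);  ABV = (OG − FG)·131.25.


OG = 259/(259 − 11.9) = 1.0482
FG = 259/(259 − 3.7) = 1.0145
ABV = (1.0482 − 1.0145)·131.25

4.4186 % ABV


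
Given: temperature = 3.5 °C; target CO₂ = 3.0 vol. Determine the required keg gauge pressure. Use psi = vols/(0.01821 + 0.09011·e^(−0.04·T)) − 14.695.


psi = 3.0/(0.01821 + 0.09011·e^(−0.04·3.5)) − 14.695

16.3777 psi


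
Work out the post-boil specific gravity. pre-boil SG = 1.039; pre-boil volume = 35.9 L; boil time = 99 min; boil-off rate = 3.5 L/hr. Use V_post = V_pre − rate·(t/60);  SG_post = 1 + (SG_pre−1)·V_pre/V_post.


V_post = 35.9 − 3.5·(99/60) = 30.1250
SG_post = 1 + (1.039 − 1)·35.9/30.1250

1.0465


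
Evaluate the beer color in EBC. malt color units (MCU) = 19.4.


SRM = 1.4922·MCU^0.6859;  EBC = SRM·1.97
SRM = 1.4922·19.4^0.6859 = 11.4059
EBC = 11.4059·1.97

22.4697 EBC


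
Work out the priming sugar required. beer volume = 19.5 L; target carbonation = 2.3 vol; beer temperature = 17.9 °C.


residual = 14.695·(0.01821 + 0.09011·e^(−0.04·T));  sugar = (target − residual)·4.0·V
residual = 14.695·(0.01821 + 0.09011·e^(−0.04·17.9)) = 0.9147
sugar = (2.3 − 0.9147)·4.0·19.5

108.0518 g


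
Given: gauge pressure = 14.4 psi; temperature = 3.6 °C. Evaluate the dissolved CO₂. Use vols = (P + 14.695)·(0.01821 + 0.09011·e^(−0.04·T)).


vols = (14.4 + 14.695)·(0.01821 + 0.09011·e^(−0.04·3.6))

2.8000 volumes


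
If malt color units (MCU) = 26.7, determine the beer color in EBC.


SRM = 1.4922·MCU^0.6859;  EBC = SRM·1.97
SRM = 1.4922·26.7^0.6859 = 14.1994
EBC = 14.1994·1.97

27.9729 EBC


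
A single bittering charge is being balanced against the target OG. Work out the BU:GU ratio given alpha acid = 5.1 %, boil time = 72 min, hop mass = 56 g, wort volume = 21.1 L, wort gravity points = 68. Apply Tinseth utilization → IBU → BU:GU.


U = 1.65·0.000125^(GP/1000)·(1−e^(−0.04t))/4.15;  IBU = (α/100)·m·U·1000/V;  BU:GU = IBU/GP
U = 1.65·0.000125^(68/1000)·(1−e^(−0.04·72))/4.15 = 0.2037
IBU = (5.1/100)·56·0.2037·1000/21.1 = 27.5684
BU:GU = 27.5684/68

0.4054


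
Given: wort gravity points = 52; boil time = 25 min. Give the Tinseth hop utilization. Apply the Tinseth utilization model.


U = 1.65·0.000125^(GP/1000) · (1 − e^(−0.04·t))/4.15
bigness = 1.65·0.000125^(52/1000) = 1.0340
boil_factor = (1 − e^(−0.04·25))/4.15 = 0.1523
U = 1.0340 · 0.1523

0.1575


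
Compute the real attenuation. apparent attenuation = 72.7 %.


RA = AA · 0.8192
RA = 72.7 · 0.8192

59.5558 %


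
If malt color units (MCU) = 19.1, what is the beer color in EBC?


SRM = 1.4922·MCU^0.6859;  EBC = SRM·1.97
SRM = 1.4922·19.1^0.6859 = 11.2846
EBC = 11.2846·1.97

22.2307 EBC


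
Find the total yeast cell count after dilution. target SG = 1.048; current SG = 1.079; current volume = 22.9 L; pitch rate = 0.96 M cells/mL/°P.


V_w = V·((SG_c−1)/(SG_t−1)−1);  °P = 259 − 259/SG_t;  cells = rate·(V+V_w)·°P
V_w = 22.9·((1.079−1)/(1.048−1)−1) = 14.7896
V_final = 22.9 + 14.7896 = 37.6896
°P = 259 − 259/1.048 = 11.8626
cells = 0.96·37.6896·11.8626

429.2124 billion cells


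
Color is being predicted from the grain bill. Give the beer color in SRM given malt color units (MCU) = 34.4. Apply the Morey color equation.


SRM = 1.4922 · MCU^0.6859
SRM = 1.4922 · 34.4^0.6859

16.8948 SRM


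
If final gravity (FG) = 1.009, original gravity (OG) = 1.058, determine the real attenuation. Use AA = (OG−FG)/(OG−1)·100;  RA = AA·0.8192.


AA = (1.058 − 1.009)/(1.058 − 1)·100 = 84.4828
RA = 84.4828·0.8192

69.2083 %


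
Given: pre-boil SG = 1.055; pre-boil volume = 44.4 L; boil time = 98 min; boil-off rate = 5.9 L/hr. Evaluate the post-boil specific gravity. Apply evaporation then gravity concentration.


V_post = V_pre − rate·(t/60);  SG_post = 1 + (SG_pre−1)·V_pre/V_post
V_post = 44.4 − 5.9·(98/60) = 34.7633
SG_post = 1 + (1.055 − 1)·44.4/34.7633

1.0702


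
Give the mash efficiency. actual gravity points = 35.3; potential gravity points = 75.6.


efficiency = actual / potential × 100
efficiency = 35.3 / 75.6 × 100

46.6931 %


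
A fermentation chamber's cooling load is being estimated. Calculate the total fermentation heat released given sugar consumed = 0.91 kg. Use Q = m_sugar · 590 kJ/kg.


Q = 0.91 · 590

536.9000 kJ


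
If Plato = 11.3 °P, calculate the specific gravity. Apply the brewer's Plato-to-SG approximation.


SG = 259/(259 − P)
SG = 259/(259 − 11.3)

1.0456


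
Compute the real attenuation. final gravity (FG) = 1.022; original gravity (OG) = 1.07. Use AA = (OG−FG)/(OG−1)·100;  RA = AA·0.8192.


AA = (1.07 − 1.022)/(1.07 − 1)·100 = 68.5714
RA = 68.5714·0.8192

56.1737 %


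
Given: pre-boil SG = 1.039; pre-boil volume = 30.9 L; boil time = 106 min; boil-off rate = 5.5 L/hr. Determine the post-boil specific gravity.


V_post = V_pre − rate·(t/60);  SG_post = 1 + (SG_pre−1)·V_pre/V_post
V_post = 30.9 − 5.5·(106/60) = 21.1833
SG_post = 1 + (1.039 − 1)·30.9/21.1833

1.0569


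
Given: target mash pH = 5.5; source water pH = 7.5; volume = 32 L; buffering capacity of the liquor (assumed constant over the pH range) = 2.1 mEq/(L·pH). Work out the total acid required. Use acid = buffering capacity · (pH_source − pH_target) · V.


acid = 2.1 · (7.5 − 5.5) · 32

134.4000 mEq


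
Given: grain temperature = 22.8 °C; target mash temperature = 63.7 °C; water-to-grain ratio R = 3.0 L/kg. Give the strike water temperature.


T_strike = (0.41/R)·(T_mash − T_grain) + T_mash
T_strike = (0.41/3.0)·(63.7 − 22.8) + 63.7

69.2897 °C


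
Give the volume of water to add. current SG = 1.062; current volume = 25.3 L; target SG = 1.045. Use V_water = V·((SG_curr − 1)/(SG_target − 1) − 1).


V_water = 25.3·((1.062 − 1)/(1.045 − 1) − 1)

9.5578 L


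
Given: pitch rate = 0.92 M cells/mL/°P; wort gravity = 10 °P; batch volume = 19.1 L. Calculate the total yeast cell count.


cells (billions) = rate · V_L · °P
cells = 0.92 · 19.1 · 10

175.7200 billion cells


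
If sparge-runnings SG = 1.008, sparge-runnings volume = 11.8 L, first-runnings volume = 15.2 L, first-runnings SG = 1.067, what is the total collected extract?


total = Σ (SG_i − 1)·1000·V_i
first = (1.067 − 1)·1000·15.2 = 1018.4000
sparge = (1.008 − 1)·1000·11.8 = 94.4000
total = 1018.4000 + 94.4000

1112.8000 gravity·L


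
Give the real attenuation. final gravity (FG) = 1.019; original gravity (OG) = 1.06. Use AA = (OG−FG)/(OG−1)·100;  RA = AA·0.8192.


AA = (1.06 − 1.019)/(1.06 − 1)·100 = 68.3333
RA = 68.3333·0.8192

55.9787 %


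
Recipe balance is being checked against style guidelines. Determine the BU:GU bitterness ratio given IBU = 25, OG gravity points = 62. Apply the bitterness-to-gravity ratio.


BU:GU = IBU / OG_points
BU:GU = 25 / 62

0.4032


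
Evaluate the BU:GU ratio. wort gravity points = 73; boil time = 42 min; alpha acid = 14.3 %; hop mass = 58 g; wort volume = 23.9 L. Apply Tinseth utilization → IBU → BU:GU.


U = 1.65·0.000125^(GP/1000)·(1−e^(−0.04t))/4.15;  IBU = (α/100)·m·U·1000/V;  BU:GU = IBU/GP
U = 1.65·0.000125^(73/1000)·(1−e^(−0.04·42))/4.15 = 0.1679
IBU = (14.3/100)·58·0.1679·1000/23.9 = 58.2507
BU:GU = 58.2507/73

0.7980


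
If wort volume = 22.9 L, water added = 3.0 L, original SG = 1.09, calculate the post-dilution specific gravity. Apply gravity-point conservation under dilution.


SG_new = 1 + (SG_old − 1)·V_old/(V_old + V_water)
pts = (1.09 − 1)·1000·22.9/(22.9 + 3.0) = 79.5753
SG_new = 1 + 79.5753/1000

1.0796


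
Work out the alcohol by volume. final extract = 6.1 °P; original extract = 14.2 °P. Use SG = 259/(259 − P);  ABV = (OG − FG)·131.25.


OG = 259/(259 − 14.2) = 1.0580
FG = 259/(259 − 6.1) = 1.0241
ABV = (1.0580 − 1.0241)·131.25

4.4476 % ABV


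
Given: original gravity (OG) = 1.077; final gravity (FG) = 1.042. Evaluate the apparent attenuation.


AA = (OG − FG)/(OG − 1) · 100
AA = (1.077 − 1.042)/(1.077 − 1) · 100

45.4545 %


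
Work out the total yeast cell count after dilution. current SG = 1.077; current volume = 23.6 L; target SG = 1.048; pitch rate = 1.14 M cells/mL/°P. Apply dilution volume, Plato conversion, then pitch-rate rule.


V_w = V·((SG_c−1)/(SG_t−1)−1);  °P = 259 − 259/SG_t;  cells = rate·(V+V_w)·°P
V_w = 23.6·((1.077−1)/(1.048−1)−1) = 14.2583
V_final = 23.6 + 14.2583 = 37.8583
°P = 259 − 259/1.048 = 11.8626
cells = 1.14·37.8583·11.8626

511.9718 billion cells


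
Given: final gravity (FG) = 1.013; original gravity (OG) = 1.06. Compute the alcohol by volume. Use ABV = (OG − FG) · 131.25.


ABV = (1.06 − 1.013) · 131.25

6.1688 % ABV


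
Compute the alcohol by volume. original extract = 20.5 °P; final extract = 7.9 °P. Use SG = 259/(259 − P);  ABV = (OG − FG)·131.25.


OG = 259/(259 − 20.5) = 1.0860
FG = 259/(259 − 7.9) = 1.0315
ABV = (1.0860 − 1.0315)·131.25

7.1521 % ABV


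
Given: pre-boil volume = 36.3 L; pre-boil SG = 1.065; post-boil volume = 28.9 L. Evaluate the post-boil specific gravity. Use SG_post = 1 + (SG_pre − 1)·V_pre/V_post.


pts_pre = (1.065 − 1)·1000 = 65.0000
pts_post = 65.0000·36.3/28.9 = 81.6436
SG_post = 1 + 81.6436/1000

1.0816


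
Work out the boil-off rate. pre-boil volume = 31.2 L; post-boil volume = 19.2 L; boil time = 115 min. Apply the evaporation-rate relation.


rate = (V_pre − V_post) / (t_min/60)
rate = (31.2 − 19.2) / (115/60)

6.2609 L/hr


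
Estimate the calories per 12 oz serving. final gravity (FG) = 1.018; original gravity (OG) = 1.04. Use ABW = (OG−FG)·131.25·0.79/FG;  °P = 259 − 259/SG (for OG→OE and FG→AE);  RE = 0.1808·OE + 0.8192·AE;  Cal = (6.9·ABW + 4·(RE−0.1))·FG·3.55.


ABW = (1.04 − 1.018)·131.25·0.79/1.018 = 2.2408
OE = 259 − 259/1.04 = 9.9615 °P
AE = 259 − 259/1.018 = 4.5796 °P
RE = 0.1808·9.9615 + 0.8192·4.5796 = 5.5526 °P
Cal = (6.9·2.2408 + 4·(5.5526−0.1))·1.018·3.55

134.6972 kcal


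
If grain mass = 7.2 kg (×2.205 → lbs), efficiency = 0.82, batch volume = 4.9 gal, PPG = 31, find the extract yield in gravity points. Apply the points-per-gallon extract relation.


points = lbs × PPG × eff / vol
lbs = 7.2 × 2.205 = 15.8760
points = 15.8760 × 31 × 0.82 / 4.9

82.3608 points


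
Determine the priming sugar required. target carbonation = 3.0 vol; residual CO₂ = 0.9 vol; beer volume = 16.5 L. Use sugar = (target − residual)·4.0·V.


sugar = (3.0 − 0.9)·4.0·16.5

138.6000 g


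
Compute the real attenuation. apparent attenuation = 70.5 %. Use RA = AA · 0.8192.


RA = 70.5 · 0.8192

57.7536 %


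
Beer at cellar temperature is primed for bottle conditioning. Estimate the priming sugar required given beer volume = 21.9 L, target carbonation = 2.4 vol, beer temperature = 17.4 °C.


residual = 14.695·(0.01821 + 0.09011·e^(−0.04·T));  sugar = (target − residual)·4.0·V
residual = 14.695·(0.01821 + 0.09011·e^(−0.04·17.4)) = 0.9278
sugar = (2.4 − 0.9278)·4.0·21.9

128.9653 g


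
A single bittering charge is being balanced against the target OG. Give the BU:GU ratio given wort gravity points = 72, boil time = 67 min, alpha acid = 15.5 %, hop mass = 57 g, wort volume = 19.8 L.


U = 1.65·0.000125^(GP/1000)·(1−e^(−0.04t))/4.15;  IBU = (α/100)·m·U·1000/V;  BU:GU = IBU/GP
U = 1.65·0.000125^(72/1000)·(1−e^(−0.04·67))/4.15 = 0.1939
IBU = (15.5/100)·57·0.1939·1000/19.8 = 86.5183
BU:GU = 86.5183/72

1.2016


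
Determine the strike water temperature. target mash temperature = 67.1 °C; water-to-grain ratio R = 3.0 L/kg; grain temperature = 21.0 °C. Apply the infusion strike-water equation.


T_strike = (0.41/R)·(T_mash − T_grain) + T_mash
T_strike = (0.41/3.0)·(67.1 − 21.0) + 67.1

73.4003 °C


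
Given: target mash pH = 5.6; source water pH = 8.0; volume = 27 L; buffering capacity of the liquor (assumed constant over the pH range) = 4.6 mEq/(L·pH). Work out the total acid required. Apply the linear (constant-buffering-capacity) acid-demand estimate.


acid = buffering capacity · (pH_source − pH_target) · V
acid = 4.6 · (8.0 − 5.6) · 27

298.0800 mEq


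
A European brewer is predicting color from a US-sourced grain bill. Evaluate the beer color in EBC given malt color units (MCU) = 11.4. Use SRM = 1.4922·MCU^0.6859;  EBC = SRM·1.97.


SRM = 1.4922·11.4^0.6859 = 7.9206
EBC = 7.9206·1.97

15.6036 EBC


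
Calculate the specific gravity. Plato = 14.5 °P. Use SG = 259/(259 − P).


SG = 259/(259 − 14.5)

1.0593


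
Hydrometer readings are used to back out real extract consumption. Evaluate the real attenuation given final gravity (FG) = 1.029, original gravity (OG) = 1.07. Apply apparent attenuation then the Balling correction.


AA = (OG−FG)/(OG−1)·100;  RA = AA·0.8192
AA = (1.07 − 1.029)/(1.07 − 1)·100 = 58.5714
RA = 58.5714·0.8192

47.9817 %


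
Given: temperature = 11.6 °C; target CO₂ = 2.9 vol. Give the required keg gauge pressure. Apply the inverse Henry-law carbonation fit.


psi = vols/(0.01821 + 0.09011·e^(−0.04·T)) − 14.695
psi = 2.9/(0.01821 + 0.09011·e^(−0.04·11.6)) − 14.695

24.0399 psi


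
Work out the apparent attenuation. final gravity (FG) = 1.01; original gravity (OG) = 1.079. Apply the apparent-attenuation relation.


AA = (OG − FG)/(OG − 1) · 100
AA = (1.079 − 1.01)/(1.079 − 1) · 100

87.3418 %


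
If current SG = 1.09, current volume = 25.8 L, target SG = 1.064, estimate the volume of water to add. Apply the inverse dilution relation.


V_water = V·((SG_curr − 1)/(SG_target − 1) − 1)
V_water = 25.8·((1.09 − 1)/(1.064 − 1) − 1)

10.4813 L


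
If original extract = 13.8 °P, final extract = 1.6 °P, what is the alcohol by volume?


SG = 259/(259 − P);  ABV = (OG − FG)·131.25
OG = 259/(259 − 13.8) = 1.0563
FG = 259/(259 − 1.6) = 1.0062
ABV = (1.0563 − 1.0062)·131.25

6.5710 % ABV


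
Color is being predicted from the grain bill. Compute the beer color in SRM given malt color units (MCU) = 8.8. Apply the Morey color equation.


SRM = 1.4922 · MCU^0.6859
SRM = 1.4922 · 8.8^0.6859

6.6320 SRM


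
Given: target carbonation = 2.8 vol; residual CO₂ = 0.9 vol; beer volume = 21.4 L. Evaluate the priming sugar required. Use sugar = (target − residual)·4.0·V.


sugar = (2.8 − 0.9)·4.0·21.4

162.6400 g


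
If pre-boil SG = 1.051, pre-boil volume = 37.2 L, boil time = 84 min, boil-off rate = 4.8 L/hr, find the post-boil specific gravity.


V_post = V_pre − rate·(t/60);  SG_post = 1 + (SG_pre−1)·V_pre/V_post
V_post = 37.2 − 4.8·(84/60) = 30.4800
SG_post = 1 + (1.051 − 1)·37.2/30.4800

1.0622


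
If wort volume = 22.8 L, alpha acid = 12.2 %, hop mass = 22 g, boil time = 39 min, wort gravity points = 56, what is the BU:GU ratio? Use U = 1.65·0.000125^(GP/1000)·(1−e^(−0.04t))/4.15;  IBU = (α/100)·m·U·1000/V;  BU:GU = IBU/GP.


U = 1.65·0.000125^(56/1000)·(1−e^(−0.04·39))/4.15 = 0.1899
IBU = (12.2/100)·22·0.1899·1000/22.8 = 22.3492
BU:GU = 22.3492/56

0.3991


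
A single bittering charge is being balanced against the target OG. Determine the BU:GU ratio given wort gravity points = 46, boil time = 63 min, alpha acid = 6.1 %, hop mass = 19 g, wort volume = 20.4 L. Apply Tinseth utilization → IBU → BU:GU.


U = 1.65·0.000125^(GP/1000)·(1−e^(−0.04t))/4.15;  IBU = (α/100)·m·U·1000/V;  BU:GU = IBU/GP
U = 1.65·0.000125^(46/1000)·(1−e^(−0.04·63))/4.15 = 0.2418
IBU = (6.1/100)·19·0.2418·1000/20.4 = 13.7378
BU:GU = 13.7378/46

0.2986


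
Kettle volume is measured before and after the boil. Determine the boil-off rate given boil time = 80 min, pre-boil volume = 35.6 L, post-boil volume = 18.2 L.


rate = (V_pre − V_post) / (t_min/60)
rate = (35.6 − 18.2) / (80/60)

13.0500 L/hr


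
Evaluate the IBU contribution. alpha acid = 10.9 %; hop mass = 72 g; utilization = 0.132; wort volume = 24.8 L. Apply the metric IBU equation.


IBU = (α/100)·mass·U·1000 / V
IBU = (10.9/100)·72·0.132·1000 / 24.8

41.7716 IBU


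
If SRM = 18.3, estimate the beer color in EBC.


EBC = SRM · 1.97
EBC = 18.3 · 1.97

36.0510 EBC


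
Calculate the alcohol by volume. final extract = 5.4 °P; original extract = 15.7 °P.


SG = 259/(259 − P);  ABV = (OG − FG)·131.25
OG = 259/(259 − 15.7) = 1.0645
FG = 259/(259 − 5.4) = 1.0213
ABV = (1.0645 − 1.0213)·131.25

5.6747 % ABV


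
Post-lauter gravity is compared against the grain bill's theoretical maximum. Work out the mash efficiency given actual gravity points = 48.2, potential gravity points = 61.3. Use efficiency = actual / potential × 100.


efficiency = 48.2 / 61.3 × 100

78.6297 %


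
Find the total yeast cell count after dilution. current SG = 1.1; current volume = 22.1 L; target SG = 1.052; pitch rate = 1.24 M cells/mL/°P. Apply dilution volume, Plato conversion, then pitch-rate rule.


V_w = V·((SG_c−1)/(SG_t−1)−1);  °P = 259 − 259/SG_t;  cells = rate·(V+V_w)·°P
V_w = 22.1·((1.1−1)/(1.052−1)−1) = 20.4000
V_final = 22.1 + 20.4000 = 42.5000
°P = 259 − 259/1.052 = 12.8023
cells = 1.24·42.5000·12.8023

674.6802 billion cells


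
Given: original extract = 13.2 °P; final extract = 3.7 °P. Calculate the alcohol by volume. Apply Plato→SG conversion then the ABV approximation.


SG = 259/(259 − P);  ABV = (OG − FG)·131.25
OG = 259/(259 − 13.2) = 1.0537
FG = 259/(259 − 3.7) = 1.0145
ABV = (1.0537 − 1.0145)·131.25

5.1462 % ABV


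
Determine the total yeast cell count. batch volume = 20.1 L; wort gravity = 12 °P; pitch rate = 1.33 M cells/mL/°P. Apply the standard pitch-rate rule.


cells (billions) = rate · V_L · °P
cells = 1.33 · 20.1 · 12

320.7960 billion cells


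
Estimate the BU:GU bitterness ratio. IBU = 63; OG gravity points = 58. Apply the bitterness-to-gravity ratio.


BU:GU = IBU / OG_points
BU:GU = 63 / 58

1.0862


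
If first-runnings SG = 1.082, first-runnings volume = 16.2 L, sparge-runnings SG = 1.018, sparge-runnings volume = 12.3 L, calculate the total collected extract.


total = Σ (SG_i − 1)·1000·V_i
first = (1.082 − 1)·1000·16.2 = 1328.4000
sparge = (1.018 − 1)·1000·12.3 = 221.4000
total = 1328.4000 + 221.4000

1549.8000 gravity·L


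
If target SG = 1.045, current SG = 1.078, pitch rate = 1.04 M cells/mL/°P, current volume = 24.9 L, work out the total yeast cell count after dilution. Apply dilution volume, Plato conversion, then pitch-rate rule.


V_w = V·((SG_c−1)/(SG_t−1)−1);  °P = 259 − 259/SG_t;  cells = rate·(V+V_w)·°P
V_w = 24.9·((1.078−1)/(1.045−1)−1) = 18.2600
V_final = 24.9 + 18.2600 = 43.1600
°P = 259 − 259/1.045 = 11.1531
cells = 1.04·43.1600·11.1531

500.6230 billion cells


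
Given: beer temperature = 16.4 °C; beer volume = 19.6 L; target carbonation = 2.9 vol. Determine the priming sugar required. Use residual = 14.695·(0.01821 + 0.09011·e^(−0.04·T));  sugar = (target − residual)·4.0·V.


residual = 14.695·(0.01821 + 0.09011·e^(−0.04·16.4)) = 0.9547
sugar = (2.9 − 0.9547)·4.0·19.6

152.5087 g


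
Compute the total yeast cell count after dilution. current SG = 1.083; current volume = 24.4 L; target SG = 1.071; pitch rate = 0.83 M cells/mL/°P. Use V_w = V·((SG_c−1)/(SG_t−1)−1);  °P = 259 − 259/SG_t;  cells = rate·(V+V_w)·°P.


V_w = 24.4·((1.083−1)/(1.071−1)−1) = 4.1239
V_final = 24.4 + 4.1239 = 28.5239
°P = 259 − 259/1.071 = 17.1699
cells = 0.83·28.5239·17.1699

406.4960 billion cells


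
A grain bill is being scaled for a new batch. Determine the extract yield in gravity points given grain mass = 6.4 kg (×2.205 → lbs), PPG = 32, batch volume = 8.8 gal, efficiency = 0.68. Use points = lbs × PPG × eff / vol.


lbs = 6.4 × 2.205 = 14.1120
points = 14.1120 × 32 × 0.68 / 8.8

34.8951 points


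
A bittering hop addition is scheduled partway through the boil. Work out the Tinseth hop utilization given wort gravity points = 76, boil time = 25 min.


U = 1.65·0.000125^(GP/1000) · (1 − e^(−0.04·t))/4.15
bigness = 1.65·0.000125^(76/1000) = 0.8334
boil_factor = (1 − e^(−0.04·25))/4.15 = 0.1523
U = 0.8334 · 0.1523

0.1269


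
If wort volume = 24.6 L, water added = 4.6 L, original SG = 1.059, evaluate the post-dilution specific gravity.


SG_new = 1 + (SG_old − 1)·V_old/(V_old + V_water)
pts = (1.059 − 1)·1000·24.6/(24.6 + 4.6) = 49.7055
SG_new = 1 + 49.7055/1000

1.0497


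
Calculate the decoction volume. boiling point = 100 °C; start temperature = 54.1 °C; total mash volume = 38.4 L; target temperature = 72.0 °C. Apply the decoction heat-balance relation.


V_dec = V_total·(T_target − T_start)/(T_boil − T_start)
V_dec = 38.4·(72.0 − 54.1)/(100 − 54.1)

14.9752 L


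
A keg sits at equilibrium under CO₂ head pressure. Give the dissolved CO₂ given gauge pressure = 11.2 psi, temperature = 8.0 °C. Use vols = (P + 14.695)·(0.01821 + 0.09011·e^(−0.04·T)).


vols = (11.2 + 14.695)·(0.01821 + 0.09011·e^(−0.04·8.0))

2.1659 volumes


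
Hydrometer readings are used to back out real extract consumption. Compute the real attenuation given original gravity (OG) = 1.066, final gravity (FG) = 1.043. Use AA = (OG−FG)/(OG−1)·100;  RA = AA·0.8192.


AA = (1.066 − 1.043)/(1.066 − 1)·100 = 34.8485
RA = 34.8485·0.8192

28.5479 %


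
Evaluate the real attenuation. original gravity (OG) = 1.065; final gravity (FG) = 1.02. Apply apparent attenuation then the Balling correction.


AA = (OG−FG)/(OG−1)·100;  RA = AA·0.8192
AA = (1.065 − 1.02)/(1.065 − 1)·100 = 69.2308
RA = 69.2308·0.8192

56.7138 %


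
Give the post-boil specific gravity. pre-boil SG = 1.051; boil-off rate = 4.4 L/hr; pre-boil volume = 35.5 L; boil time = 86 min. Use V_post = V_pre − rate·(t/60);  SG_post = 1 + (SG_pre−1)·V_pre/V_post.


V_post = 35.5 − 4.4·(86/60) = 29.1933
SG_post = 1 + (1.051 − 1)·35.5/29.1933

1.0620


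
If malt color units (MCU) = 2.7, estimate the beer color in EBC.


SRM = 1.4922·MCU^0.6859;  EBC = SRM·1.97
SRM = 1.4922·2.7^0.6859 = 2.9492
EBC = 2.9492·1.97

5.8099 EBC


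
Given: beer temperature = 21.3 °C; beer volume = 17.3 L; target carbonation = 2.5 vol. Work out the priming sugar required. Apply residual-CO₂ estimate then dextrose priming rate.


residual = 14.695·(0.01821 + 0.09011·e^(−0.04·T));  sugar = (target − residual)·4.0·V
residual = 14.695·(0.01821 + 0.09011·e^(−0.04·21.3)) = 0.8324
sugar = (2.5 − 0.8324)·4.0·17.3

115.3956 g


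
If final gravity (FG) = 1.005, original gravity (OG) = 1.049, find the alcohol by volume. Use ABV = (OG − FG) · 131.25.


ABV = (1.049 − 1.005) · 131.25

5.7750 % ABV


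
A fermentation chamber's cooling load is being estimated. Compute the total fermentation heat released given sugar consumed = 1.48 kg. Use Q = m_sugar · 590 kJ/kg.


Q = 1.48 · 590

873.2000 kJ


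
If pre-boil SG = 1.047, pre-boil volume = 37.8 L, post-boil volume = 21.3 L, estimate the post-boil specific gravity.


SG_post = 1 + (SG_pre − 1)·V_pre/V_post
pts_pre = (1.047 − 1)·1000 = 47.0000
pts_post = 47.0000·37.8/21.3 = 83.4085
SG_post = 1 + 83.4085/1000

1.0834


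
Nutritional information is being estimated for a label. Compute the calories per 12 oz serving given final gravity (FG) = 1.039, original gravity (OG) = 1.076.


ABW = (OG−FG)·131.25·0.79/FG;  °P = 259 − 259/SG (for OG→OE and FG→AE);  RE = 0.1808·OE + 0.8192·AE;  Cal = (6.9·ABW + 4·(RE−0.1))·FG·3.55
ABW = (1.076 − 1.039)·131.25·0.79/1.039 = 3.6924
OE = 259 − 259/1.076 = 18.2937 °P
AE = 259 − 259/1.039 = 9.7218 °P
RE = 0.1808·18.2937 + 0.8192·9.7218 = 11.2716 °P
Cal = (6.9·3.6924 + 4·(11.2716−0.1))·1.039·3.55

258.7976 kcal


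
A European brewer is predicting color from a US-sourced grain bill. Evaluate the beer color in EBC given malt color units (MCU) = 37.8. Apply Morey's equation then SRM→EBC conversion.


SRM = 1.4922·MCU^0.6859;  EBC = SRM·1.97
SRM = 1.4922·37.8^0.6859 = 18.0231
EBC = 18.0231·1.97

35.5054 EBC


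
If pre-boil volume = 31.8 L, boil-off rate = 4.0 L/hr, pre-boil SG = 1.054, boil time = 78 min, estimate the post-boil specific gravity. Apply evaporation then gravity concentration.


V_post = V_pre − rate·(t/60);  SG_post = 1 + (SG_pre−1)·V_pre/V_post
V_post = 31.8 − 4.0·(78/60) = 26.6000
SG_post = 1 + (1.054 − 1)·31.8/26.6000

1.0646


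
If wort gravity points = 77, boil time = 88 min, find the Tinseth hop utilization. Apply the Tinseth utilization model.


U = 1.65·0.000125^(GP/1000) · (1 − e^(−0.04·t))/4.15
bigness = 1.65·0.000125^(77/1000) = 0.8259
boil_factor = (1 − e^(−0.04·88))/4.15 = 0.2338
U = 0.8259 · 0.2338

0.1931


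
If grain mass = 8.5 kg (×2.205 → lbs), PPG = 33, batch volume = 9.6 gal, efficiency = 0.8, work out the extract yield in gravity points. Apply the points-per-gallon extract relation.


points = lbs × PPG × eff / vol
lbs = 8.5 × 2.205 = 18.7425
points = 18.7425 × 33 × 0.8 / 9.6

51.5419 points


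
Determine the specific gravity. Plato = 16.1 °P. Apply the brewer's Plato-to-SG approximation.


SG = 259/(259 − P)
SG = 259/(259 − 16.1)

1.0663


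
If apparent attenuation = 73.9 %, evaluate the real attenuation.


RA = AA · 0.8192
RA = 73.9 · 0.8192

60.5389 %


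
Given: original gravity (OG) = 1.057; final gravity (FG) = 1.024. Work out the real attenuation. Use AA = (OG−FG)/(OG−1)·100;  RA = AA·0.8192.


AA = (1.057 − 1.024)/(1.057 − 1)·100 = 57.8947
RA = 57.8947·0.8192

47.4274 %


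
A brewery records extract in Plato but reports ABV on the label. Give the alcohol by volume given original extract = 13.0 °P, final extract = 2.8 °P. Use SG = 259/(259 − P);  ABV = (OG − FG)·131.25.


OG = 259/(259 − 13.0) = 1.0528
FG = 259/(259 − 2.8) = 1.0109
ABV = (1.0528 − 1.0109)·131.25

5.5015 % ABV


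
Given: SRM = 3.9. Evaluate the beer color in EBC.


EBC = SRM · 1.97
EBC = 3.9 · 1.97

7.6830 EBC


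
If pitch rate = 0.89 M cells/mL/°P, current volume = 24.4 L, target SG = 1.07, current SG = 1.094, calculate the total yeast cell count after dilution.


V_w = V·((SG_c−1)/(SG_t−1)−1);  °P = 259 − 259/SG_t;  cells = rate·(V+V_w)·°P
V_w = 24.4·((1.094−1)/(1.07−1)−1) = 8.3657
V_final = 24.4 + 8.3657 = 32.7657
°P = 259 − 259/1.07 = 16.9439
cells = 0.89·32.7657·16.9439

494.1100 billion cells


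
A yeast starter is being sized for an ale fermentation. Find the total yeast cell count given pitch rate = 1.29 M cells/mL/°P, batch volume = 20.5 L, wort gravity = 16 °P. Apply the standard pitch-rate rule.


cells (billions) = rate · V_L · °P
cells = 1.29 · 20.5 · 16

423.1200 billion cells


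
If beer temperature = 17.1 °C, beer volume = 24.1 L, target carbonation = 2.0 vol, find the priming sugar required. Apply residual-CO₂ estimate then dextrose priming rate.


residual = 14.695·(0.01821 + 0.09011·e^(−0.04·T));  sugar = (target − residual)·4.0·V
residual = 14.695·(0.01821 + 0.09011·e^(−0.04·17.1)) = 0.9358
sugar = (2.0 − 0.9358)·4.0·24.1

102.5924 g


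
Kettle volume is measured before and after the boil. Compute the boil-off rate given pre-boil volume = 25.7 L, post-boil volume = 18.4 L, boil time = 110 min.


rate = (V_pre − V_post) / (t_min/60)
rate = (25.7 − 18.4) / (110/60)

3.9818 L/hr


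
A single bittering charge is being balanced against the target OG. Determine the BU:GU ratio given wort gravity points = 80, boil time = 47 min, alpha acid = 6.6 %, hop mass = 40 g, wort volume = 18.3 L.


U = 1.65·0.000125^(GP/1000)·(1−e^(−0.04t))/4.15;  IBU = (α/100)·m·U·1000/V;  BU:GU = IBU/GP
U = 1.65·0.000125^(80/1000)·(1−e^(−0.04·47))/4.15 = 0.1642
IBU = (6.6/100)·40·0.1642·1000/18.3 = 23.6829
BU:GU = 23.6829/80

0.2960


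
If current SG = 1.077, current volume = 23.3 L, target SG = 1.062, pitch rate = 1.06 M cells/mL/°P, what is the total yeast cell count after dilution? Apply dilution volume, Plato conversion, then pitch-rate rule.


V_w = V·((SG_c−1)/(SG_t−1)−1);  °P = 259 − 259/SG_t;  cells = rate·(V+V_w)·°P
V_w = 23.3·((1.077−1)/(1.062−1)−1) = 5.6371
V_final = 23.3 + 5.6371 = 28.9371
°P = 259 − 259/1.062 = 15.1205
cells = 1.06·28.9371·15.1205

463.7968 billion cells


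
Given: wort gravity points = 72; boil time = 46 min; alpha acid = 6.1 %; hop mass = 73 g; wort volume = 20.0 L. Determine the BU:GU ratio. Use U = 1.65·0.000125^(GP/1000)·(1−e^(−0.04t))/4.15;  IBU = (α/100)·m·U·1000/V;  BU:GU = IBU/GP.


U = 1.65·0.000125^(72/1000)·(1−e^(−0.04·46))/4.15 = 0.1751
IBU = (6.1/100)·73·0.1751·1000/20.0 = 38.9876
BU:GU = 38.9876/72

0.5415


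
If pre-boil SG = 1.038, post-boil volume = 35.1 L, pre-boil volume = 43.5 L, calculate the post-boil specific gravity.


SG_post = 1 + (SG_pre − 1)·V_pre/V_post
pts_pre = (1.038 − 1)·1000 = 38.0000
pts_post = 38.0000·43.5/35.1 = 47.0940
SG_post = 1 + 47.0940/1000

1.0471


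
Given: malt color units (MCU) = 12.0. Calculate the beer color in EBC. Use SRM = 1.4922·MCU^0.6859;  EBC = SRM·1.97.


SRM = 1.4922·12.0^0.6859 = 8.2042
EBC = 8.2042·1.97

16.1623 EBC


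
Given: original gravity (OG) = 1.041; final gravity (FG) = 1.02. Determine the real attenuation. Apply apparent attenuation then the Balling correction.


AA = (OG−FG)/(OG−1)·100;  RA = AA·0.8192
AA = (1.041 − 1.02)/(1.041 − 1)·100 = 51.2195
RA = 51.2195·0.8192

41.9590 %


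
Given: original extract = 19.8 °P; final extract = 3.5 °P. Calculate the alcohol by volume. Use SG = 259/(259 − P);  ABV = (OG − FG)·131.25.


OG = 259/(259 − 19.8) = 1.0828
FG = 259/(259 − 3.5) = 1.0137
ABV = (1.0828 − 1.0137)·131.25

9.0664 % ABV


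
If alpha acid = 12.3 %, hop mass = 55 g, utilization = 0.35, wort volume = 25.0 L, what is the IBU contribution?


IBU = (α/100)·mass·U·1000 / V
IBU = (12.3/100)·55·0.35·1000 / 25.0

94.7100 IBU


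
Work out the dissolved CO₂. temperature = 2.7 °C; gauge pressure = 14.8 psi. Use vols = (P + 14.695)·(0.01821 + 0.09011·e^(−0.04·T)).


vols = (14.8 + 14.695)·(0.01821 + 0.09011·e^(−0.04·2.7))

2.9228 volumes


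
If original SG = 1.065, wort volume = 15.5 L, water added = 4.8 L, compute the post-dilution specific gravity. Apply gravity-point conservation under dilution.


SG_new = 1 + (SG_old − 1)·V_old/(V_old + V_water)
pts = (1.065 − 1)·1000·15.5/(15.5 + 4.8) = 49.6305
SG_new = 1 + 49.6305/1000

1.0496


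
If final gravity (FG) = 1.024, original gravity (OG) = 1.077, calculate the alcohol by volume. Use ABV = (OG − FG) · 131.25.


ABV = (1.077 − 1.024) · 131.25

6.9562 % ABV


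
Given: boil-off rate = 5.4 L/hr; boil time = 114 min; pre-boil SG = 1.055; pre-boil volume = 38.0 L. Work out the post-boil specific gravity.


V_post = V_pre − rate·(t/60);  SG_post = 1 + (SG_pre−1)·V_pre/V_post
V_post = 38.0 − 5.4·(114/60) = 27.7400
SG_post = 1 + (1.055 − 1)·38.0/27.7400

1.0753


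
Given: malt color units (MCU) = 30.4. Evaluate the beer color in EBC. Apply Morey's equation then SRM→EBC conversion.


SRM = 1.4922·MCU^0.6859;  EBC = SRM·1.97
SRM = 1.4922·30.4^0.6859 = 15.5214
EBC = 15.5214·1.97

30.5771 EBC


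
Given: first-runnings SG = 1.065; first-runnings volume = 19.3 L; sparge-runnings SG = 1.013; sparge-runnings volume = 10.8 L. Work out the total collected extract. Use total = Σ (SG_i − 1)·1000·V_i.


first = (1.065 − 1)·1000·19.3 = 1254.5000
sparge = (1.013 − 1)·1000·10.8 = 140.4000
total = 1254.5000 + 140.4000

1394.9000 gravity·L


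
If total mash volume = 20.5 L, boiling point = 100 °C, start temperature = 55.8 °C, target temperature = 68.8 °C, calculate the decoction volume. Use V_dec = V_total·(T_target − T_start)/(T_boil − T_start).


V_dec = 20.5·(68.8 − 55.8)/(100 − 55.8)

6.0294 L


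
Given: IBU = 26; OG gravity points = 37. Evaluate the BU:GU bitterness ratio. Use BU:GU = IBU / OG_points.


BU:GU = 26 / 37

0.7027


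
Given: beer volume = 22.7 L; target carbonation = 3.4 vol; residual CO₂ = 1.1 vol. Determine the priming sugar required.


sugar = (target − residual)·4.0·V
sugar = (3.4 − 1.1)·4.0·22.7

208.8400 g


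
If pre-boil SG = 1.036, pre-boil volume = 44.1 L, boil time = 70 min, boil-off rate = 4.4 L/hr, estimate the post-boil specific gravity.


V_post = V_pre − rate·(t/60);  SG_post = 1 + (SG_pre−1)·V_pre/V_post
V_post = 44.1 − 4.4·(70/60) = 38.9667
SG_post = 1 + (1.036 − 1)·44.1/38.9667

1.0407


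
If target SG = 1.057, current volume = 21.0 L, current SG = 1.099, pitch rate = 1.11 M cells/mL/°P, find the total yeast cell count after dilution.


V_w = V·((SG_c−1)/(SG_t−1)−1);  °P = 259 − 259/SG_t;  cells = rate·(V+V_w)·°P
V_w = 21.0·((1.099−1)/(1.057−1)−1) = 15.4737
V_final = 21.0 + 15.4737 = 36.4737
°P = 259 − 259/1.057 = 13.9669
cells = 1.11·36.4737·13.9669

565.4605 billion cells


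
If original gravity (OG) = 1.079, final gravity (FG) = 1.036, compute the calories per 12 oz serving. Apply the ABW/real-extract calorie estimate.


ABW = (OG−FG)·131.25·0.79/FG;  °P = 259 − 259/SG (for OG→OE and FG→AE);  RE = 0.1808·OE + 0.8192·AE;  Cal = (6.9·ABW + 4·(RE−0.1))·FG·3.55
ABW = (1.079 − 1.036)·131.25·0.79/1.036 = 4.3036
OE = 259 − 259/1.079 = 18.9629 °P
AE = 259 − 259/1.036 = 9.0000 °P
RE = 0.1808·18.9629 + 0.8192·9.0000 = 10.8013 °P
Cal = (6.9·4.3036 + 4·(10.8013−0.1))·1.036·3.55

266.6414 kcal


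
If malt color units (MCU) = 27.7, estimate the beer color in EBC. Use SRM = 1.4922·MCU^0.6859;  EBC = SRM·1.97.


SRM = 1.4922·27.7^0.6859 = 14.5621
EBC = 14.5621·1.97

28.6873 EBC


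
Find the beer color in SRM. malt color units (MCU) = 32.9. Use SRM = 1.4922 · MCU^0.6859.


SRM = 1.4922 · 32.9^0.6859

16.3860 SRM


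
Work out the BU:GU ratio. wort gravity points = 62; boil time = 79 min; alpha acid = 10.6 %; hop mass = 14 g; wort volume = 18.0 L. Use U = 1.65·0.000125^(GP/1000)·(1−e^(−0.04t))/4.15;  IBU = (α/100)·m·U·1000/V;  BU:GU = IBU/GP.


U = 1.65·0.000125^(62/1000)·(1−e^(−0.04·79))/4.15 = 0.2181
IBU = (10.6/100)·14·0.2181·1000/18.0 = 17.9795
BU:GU = 17.9795/62

0.2900


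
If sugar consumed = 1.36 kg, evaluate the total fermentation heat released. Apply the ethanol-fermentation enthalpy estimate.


Q = m_sugar · 590 kJ/kg
Q = 1.36 · 590

802.4000 kJ


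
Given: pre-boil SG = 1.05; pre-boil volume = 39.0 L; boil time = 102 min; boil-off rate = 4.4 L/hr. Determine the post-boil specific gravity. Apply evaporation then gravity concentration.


V_post = V_pre − rate·(t/60);  SG_post = 1 + (SG_pre−1)·V_pre/V_post
V_post = 39.0 − 4.4·(102/60) = 31.5200
SG_post = 1 + (1.05 − 1)·39.0/31.5200

1.0619


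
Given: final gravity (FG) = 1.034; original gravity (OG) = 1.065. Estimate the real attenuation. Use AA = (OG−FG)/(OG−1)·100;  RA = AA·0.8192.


AA = (1.065 − 1.034)/(1.065 − 1)·100 = 47.6923
RA = 47.6923·0.8192

39.0695 %


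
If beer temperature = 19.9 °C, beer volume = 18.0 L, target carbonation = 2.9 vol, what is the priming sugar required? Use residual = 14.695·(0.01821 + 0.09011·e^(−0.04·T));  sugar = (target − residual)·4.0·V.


residual = 14.695·(0.01821 + 0.09011·e^(−0.04·19.9)) = 0.8650
sugar = (2.9 − 0.8650)·4.0·18.0

146.5224 g


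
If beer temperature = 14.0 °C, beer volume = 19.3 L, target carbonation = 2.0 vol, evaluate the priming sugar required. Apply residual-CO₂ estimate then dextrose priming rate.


residual = 14.695·(0.01821 + 0.09011·e^(−0.04·T));  sugar = (target − residual)·4.0·V
residual = 14.695·(0.01821 + 0.09011·e^(−0.04·14.0)) = 1.0240
sugar = (2.0 − 1.0240)·4.0·19.3

75.3494 g


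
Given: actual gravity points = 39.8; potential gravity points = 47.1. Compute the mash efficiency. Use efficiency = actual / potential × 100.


efficiency = 39.8 / 47.1 × 100

84.5011 %


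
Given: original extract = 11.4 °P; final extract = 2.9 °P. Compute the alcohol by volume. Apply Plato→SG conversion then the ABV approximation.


SG = 259/(259 − P);  ABV = (OG − FG)·131.25
OG = 259/(259 − 11.4) = 1.0460
FG = 259/(259 − 2.9) = 1.0113
ABV = (1.0460 − 1.0113)·131.25

4.5568 % ABV


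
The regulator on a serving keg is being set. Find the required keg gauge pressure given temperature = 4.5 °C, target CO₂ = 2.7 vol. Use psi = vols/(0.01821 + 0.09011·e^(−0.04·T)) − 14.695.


psi = 2.7/(0.01821 + 0.09011·e^(−0.04·4.5)) − 14.695

14.1894 psi


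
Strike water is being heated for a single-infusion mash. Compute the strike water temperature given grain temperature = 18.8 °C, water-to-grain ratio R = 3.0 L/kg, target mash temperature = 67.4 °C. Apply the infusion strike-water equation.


T_strike = (0.41/R)·(T_mash − T_grain) + T_mash
T_strike = (0.41/3.0)·(67.4 − 18.8) + 67.4

74.0420 °C


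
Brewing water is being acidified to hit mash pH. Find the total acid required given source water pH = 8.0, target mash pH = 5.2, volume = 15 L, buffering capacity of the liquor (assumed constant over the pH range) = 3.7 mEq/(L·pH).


acid = buffering capacity · (pH_source − pH_target) · V
acid = 3.7 · (8.0 − 5.2) · 15

155.4000 mEq


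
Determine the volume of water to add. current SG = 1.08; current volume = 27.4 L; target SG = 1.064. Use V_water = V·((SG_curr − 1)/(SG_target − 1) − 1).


V_water = 27.4·((1.08 − 1)/(1.064 − 1) − 1)

6.8500 L


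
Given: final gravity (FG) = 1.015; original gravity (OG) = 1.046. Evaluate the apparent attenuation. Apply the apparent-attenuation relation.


AA = (OG − FG)/(OG − 1) · 100
AA = (1.046 − 1.015)/(1.046 − 1) · 100

67.3913 %


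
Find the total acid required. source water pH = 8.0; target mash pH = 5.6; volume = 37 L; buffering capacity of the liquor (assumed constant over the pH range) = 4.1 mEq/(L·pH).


acid = buffering capacity · (pH_source − pH_target) · V
acid = 4.1 · (8.0 − 5.6) · 37

364.0800 mEq


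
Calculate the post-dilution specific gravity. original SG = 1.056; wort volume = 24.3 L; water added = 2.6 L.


SG_new = 1 + (SG_old − 1)·V_old/(V_old + V_water)
pts = (1.056 − 1)·1000·24.3/(24.3 + 2.6) = 50.5874
SG_new = 1 + 50.5874/1000

1.0506


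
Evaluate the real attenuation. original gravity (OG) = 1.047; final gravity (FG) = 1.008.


AA = (OG−FG)/(OG−1)·100;  RA = AA·0.8192
AA = (1.047 − 1.008)/(1.047 − 1)·100 = 82.9787
RA = 82.9787·0.8192

67.9762 %


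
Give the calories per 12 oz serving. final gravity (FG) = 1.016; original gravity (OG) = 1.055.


ABW = (OG−FG)·131.25·0.79/FG;  °P = 259 − 259/SG (for OG→OE and FG→AE);  RE = 0.1808·OE + 0.8192·AE;  Cal = (6.9·ABW + 4·(RE−0.1))·FG·3.55
ABW = (1.055 − 1.016)·131.25·0.79/1.016 = 3.9801
OE = 259 − 259/1.055 = 13.5024 °P
AE = 259 − 259/1.016 = 4.0787 °P
RE = 0.1808·13.5024 + 0.8192·4.0787 = 5.7825 °P
Cal = (6.9·3.9801 + 4·(5.7825−0.1))·1.016·3.55

181.0362 kcal


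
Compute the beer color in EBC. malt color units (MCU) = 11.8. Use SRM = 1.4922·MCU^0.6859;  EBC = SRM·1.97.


SRM = 1.4922·11.8^0.6859 = 8.1102
EBC = 8.1102·1.97

15.9771 EBC
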